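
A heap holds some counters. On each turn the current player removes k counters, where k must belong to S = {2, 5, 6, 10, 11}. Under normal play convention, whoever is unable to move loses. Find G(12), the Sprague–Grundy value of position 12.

2

n :  0  1  2  3  4  5  6  7  8  9 10 11 12
G :  0  0  1  1  0  2  1  3  0  2  1  3  2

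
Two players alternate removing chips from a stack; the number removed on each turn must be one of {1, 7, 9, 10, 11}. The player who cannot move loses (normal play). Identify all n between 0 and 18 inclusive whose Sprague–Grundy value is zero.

0, 2, 4, 6, 8

G(0) = 0
G(1) = mex{0} = 1
G(2) = mex{1} = 0
G(3) = mex{0} = 1
G(4) = mex{1} = 0
G(5) = mex{0} = 1
G(6) = mex{1} = 0
G(7) = mex{0,0} = 1
G(8) = mex{1,1} = 0
G(9) = mex{0,0,0} = 1
G(10) = mex{1,1,1,0} = 2
G(11) = mex{2,0,0,1,0} = 3
G(12) = mex{3,1,1,0,1} = 2
G(13) = mex{2,0,0,1,0} = 3
G(14) = mex{3,1,1,0,1} = 2
G(15) = mex{2,0,0,1,0} = 3
G(16) = mex{3,1,1,0,1} = 2
G(17) = mex{2,2,0,1,0} = 3
G(18) = mex{3,3,1,0,1} = 2
P-positions are exactly the n with G(n) = 0.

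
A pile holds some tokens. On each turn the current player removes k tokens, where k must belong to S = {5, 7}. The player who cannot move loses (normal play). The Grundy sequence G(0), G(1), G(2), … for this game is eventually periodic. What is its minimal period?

n :  0  1  2  3  4  5  6  7  8  9 10 11 12 13 14 15 16 17 18 19 20 21 22 23 24 25
G :  0  0  0  0  0  1  1  1  1  1  2  2  0  0  0  0  0  1  1  1  1  1  2  2  0  0
G(n+12) = G(n) holds for n = 0,…,6 (a full window of length max(S) = 7), so the sequence is purely periodic with period 12.

12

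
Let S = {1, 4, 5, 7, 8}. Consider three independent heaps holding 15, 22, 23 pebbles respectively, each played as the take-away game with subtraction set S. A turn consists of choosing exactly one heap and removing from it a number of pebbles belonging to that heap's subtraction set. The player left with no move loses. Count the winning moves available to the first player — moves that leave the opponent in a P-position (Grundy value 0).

3

All heaps use S = {1, 4, 5, 7, 8}:
n :  0  1  2  3  4  5  6  7  8  9 10 11 12 13 14 15 16 17 18 19 20 21 22 23
G :  0  1  0  1  2  3  2  3  4  5  4  0  1  0  1  2  3  2  3  4  5  4  0  1
Heap A: G(15) = 2.
Heap B: G(22) = 0.
Heap C: G(23) = 1.
Combined Grundy value = 2 ⊕ 0 ⊕ 1 = 3.
A winning move leaves total XOR = 0, i.e. changes one component's Grundy value g to g ⊕ X where X is the current total.
Heap A: need g' = 2⊕3 = 1. Options: 15−1→G=1, 15−4→G=0, 15−5→G=4, 15−7→G=4, 15−8→G=3. Hits: 1.
Heap B: need g' = 0⊕3 = 3. Options: 22−1→G=4, 22−4→G=3, 22−5→G=2, 22−7→G=2, 22−8→G=1. Hits: 1.
Heap C: need g' = 1⊕3 = 2. Options: 23−1→G=0, 23−4→G=4, 23−5→G=3, 23−7→G=3, 23−8→G=2. Hits: 1.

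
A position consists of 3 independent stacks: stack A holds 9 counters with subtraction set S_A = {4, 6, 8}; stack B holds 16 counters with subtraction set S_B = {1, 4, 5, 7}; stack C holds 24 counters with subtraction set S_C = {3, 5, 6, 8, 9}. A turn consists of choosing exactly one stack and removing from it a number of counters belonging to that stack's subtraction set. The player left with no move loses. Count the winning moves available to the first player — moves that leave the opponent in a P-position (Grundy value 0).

Stack A, S = {4, 6, 8}:
n : 0 1 2 3 4 5 6 7 8 9
G : 0 0 0 0 1 1 1 1 2 2
G_A(9) = 2.
Stack B, S = {1, 4, 5, 7}:
G(0) = 0
G(1) = mex{0} = 1
G(2) = mex{1} = 0
G(3) = mex{0} = 1
G(4) = mex{1,0} = 2
G(5) = mex{2,1,0} = 3
G(6) = mex{3,0,1} = 2
G(7) = mex{2,1,0,0} = 3
G(8) = mex{3,2,1,1} = 0
G(9) = mex{0,3,2,0} = 1
G(10) = mex{1,2,3,1} = 0
G(11) = mex{0,3,2,2} = 1
G(12) = mex{1,0,3,3} = 2
G(13) = mex{2,1,0,2} = 3
G(14) = mex{3,0,1,3} = 2
G(15) = mex{2,1,0,0} = 3
G(16) = mex{3,2,1,1} = 0
G_B(16) = 0.
Stack C, S = {3, 5, 6, 8, 9}:
G(0) = 0
G(1) = mex{} = 0
G(2) = mex{} = 0
G(3) = mex{0} = 1
G(4) = mex{0} = 1
G(5) = mex{0,0} = 1
G(6) = mex{1,0,0} = 2
G(7) = mex{1,0,0} = 2
G(8) = mex{1,1,0,0} = 2
G(9) = mex{2,1,1,0,0} = 3
G(10) = mex{2,1,1,0,0} = 3
G(11) = mex{2,2,1,1,0} = 3
G(12) = mex{3,2,2,1,1} = 0
G(13) = mex{3,2,2,1,1} = 0
G(14) = mex{3,3,2,2,1} = 0
G(15) = mex{0,3,3,2,2} = 1
G(16) = mex{0,3,3,2,2} = 1
G(17) = mex{0,0,3,3,2} = 1
G(18) = mex{1,0,0,3,3} = 2
G(19) = mex{1,0,0,3,3} = 2
G(20) = mex{1,1,0,0,3} = 2
G(21) = mex{2,1,1,0,0} = 3
G(22) = mex{2,1,1,0,0} = 3
G(23) = mex{2,2,1,1,0} = 3
G(24) = mex{3,2,2,1,1} = 0
G_C(24) = 0.
Combined Grundy value = 2 ⊕ 0 ⊕ 0 = 2.
A winning move leaves total XOR = 0, i.e. changes one component's Grundy value g to g ⊕ X where X is the current total.
Stack A: need g' = 2⊕2 = 0. Options: 9−4→G=1, 9−6→G=0, 9−8→G=0. Hits: 2.
Stack B: need g' = 0⊕2 = 2. Options: 16−1→G=3, 16−4→G=2, 16−5→G=1, 16−7→G=1. Hits: 1.
Stack C: need g' = 0⊕2 = 2. Options: 24−3→G=3, 24−5→G=2, 24−6→G=2, 24−8→G=1, 24−9→G=1. Hits: 2.

5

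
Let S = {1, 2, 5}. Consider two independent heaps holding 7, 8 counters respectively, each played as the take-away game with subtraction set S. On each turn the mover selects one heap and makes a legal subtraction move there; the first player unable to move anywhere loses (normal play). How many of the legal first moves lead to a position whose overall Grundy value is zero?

3

All heaps use S = {1, 2, 5}:
n : 0 1 2 3 4 5 6 7 8
G : 0 1 2 0 1 2 0 1 2
Heap A: G(7) = 1.
Heap B: G(8) = 2.
Combined Grundy value = 1 ⊕ 2 = 3.
A winning move leaves total XOR = 0, i.e. changes one component's Grundy value g to g ⊕ X where X is the current total.
Heap A: need g' = 1⊕3 = 2. Options: 7−1→G=0, 7−2→G=2, 7−5→G=2. Hits: 2.
Heap B: need g' = 2⊕3 = 1. Options: 8−1→G=1, 8−2→G=0, 8−5→G=0. Hits: 1.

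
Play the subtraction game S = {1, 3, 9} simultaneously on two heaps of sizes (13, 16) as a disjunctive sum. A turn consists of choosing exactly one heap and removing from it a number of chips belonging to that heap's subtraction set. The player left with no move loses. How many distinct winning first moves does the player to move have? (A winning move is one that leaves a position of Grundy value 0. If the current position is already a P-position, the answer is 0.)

All heaps use S = {1, 3, 9}:
G(0) = 0
G(1) = mex{0} = 1
G(2) = mex{1} = 0
G(3) = mex{0,0} = 1
G(4) = mex{1,1} = 0
G(5) = mex{0,0} = 1
G(6) = mex{1,1} = 0
G(7) = mex{0,0} = 1
G(8) = mex{1,1} = 0
G(9) = mex{0,0,0} = 1
G(10) = mex{1,1,1} = 0
G(11) = mex{0,0,0} = 1
G(12) = mex{1,1,1} = 0
G(13) = mex{0,0,0} = 1
G(14) = mex{1,1,1} = 0
G(15) = mex{0,0,0} = 1
G(16) = mex{1,1,1} = 0
Heap A: G(13) = 1.
Heap B: G(16) = 0.
Combined Grundy value = 1 ⊕ 0 = 1.
A winning move leaves total XOR = 0, i.e. changes one component's Grundy value g to g ⊕ X where X is the current total.
Heap A: need g' = 1⊕1 = 0. Options: 13−1→G=0, 13−3→G=0, 13−9→G=0. Hits: 3.
Heap B: need g' = 0⊕1 = 1. Options: 16−1→G=1, 16−3→G=1, 16−9→G=1. Hits: 3.

6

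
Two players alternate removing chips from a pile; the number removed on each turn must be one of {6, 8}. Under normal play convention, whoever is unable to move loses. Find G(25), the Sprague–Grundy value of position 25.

1

G(0) = 0
G(1) = mex{} = 0
G(2) = mex{} = 0
G(3) = mex{} = 0
G(4) = mex{} = 0
G(5) = mex{} = 0
G(6) = mex{0} = 1
G(7) = mex{0} = 1
G(8) = mex{0,0} = 1
G(9) = mex{0,0} = 1
G(10) = mex{0,0} = 1
G(11) = mex{0,0} = 1
G(12) = mex{1,0} = 2
G(13) = mex{1,0} = 2
G(14) = mex{1,1} = 0
G(15) = mex{1,1} = 0
G(16) = mex{1,1} = 0
G(17) = mex{1,1} = 0
G(18) = mex{2,1} = 0
G(19) = mex{2,1} = 0
G(20) = mex{0,2} = 1
G(21) = mex{0,2} = 1
G(22) = mex{0,0} = 1
G(23) = mex{0,0} = 1
G(24) = mex{0,0} = 1
G(25) = mex{0,0} = 1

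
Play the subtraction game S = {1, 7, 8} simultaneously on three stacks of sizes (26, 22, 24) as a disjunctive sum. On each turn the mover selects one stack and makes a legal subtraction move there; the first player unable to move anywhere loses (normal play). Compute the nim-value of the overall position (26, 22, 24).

1

All stacks use S = {1, 7, 8}:
G(0) = 0
G(1) = mex{0} = 1
G(2) = mex{1} = 0
G(3) = mex{0} = 1
G(4) = mex{1} = 0
G(5) = mex{0} = 1
G(6) = mex{1} = 0
G(7) = mex{0,0} = 1
G(8) = mex{1,1,0} = 2
G(9) = mex{2,0,1} = 3
G(10) = mex{3,1,0} = 2
G(11) = mex{2,0,1} = 3
G(12) = mex{3,1,0} = 2
G(13) = mex{2,0,1} = 3
G(14) = mex{3,1,0} = 2
G(15) = mex{2,2,1} = 0
G(16) = mex{0,3,2} = 1
G(17) = mex{1,2,3} = 0
G(18) = mex{0,3,2} = 1
G(19) = mex{1,2,3} = 0
G(20) = mex{0,3,2} = 1
G(21) = mex{1,2,3} = 0
G(22) = mex{0,0,2} = 1
G(23) = mex{1,1,0} = 2
G(24) = mex{2,0,1} = 3
G(25) = mex{3,1,0} = 2
G(26) = mex{2,0,1} = 3
Stack A: G(26) = 3.
Stack B: G(22) = 1.
Stack C: G(24) = 3.
Combined Grundy value = 3 ⊕ 1 ⊕ 3 = 1.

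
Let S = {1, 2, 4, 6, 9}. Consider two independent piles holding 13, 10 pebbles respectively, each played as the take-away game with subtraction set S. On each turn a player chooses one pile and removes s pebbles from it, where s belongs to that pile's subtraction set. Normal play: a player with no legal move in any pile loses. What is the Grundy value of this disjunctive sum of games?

0

All piles use S = {1, 2, 4, 6, 9}:
G(0) = 0
G(1) = mex{0} = 1
G(2) = mex{1,0} = 2
G(3) = mex{2,1} = 0
G(4) = mex{0,2,0} = 1
G(5) = mex{1,0,1} = 2
G(6) = mex{2,1,2,0} = 3
G(7) = mex{3,2,0,1} = 4
G(8) = mex{4,3,1,2} = 0
G(9) = mex{0,4,2,0,0} = 1
G(10) = mex{1,0,3,1,1} = 2
G(11) = mex{2,1,4,2,2} = 0
G(12) = mex{0,2,0,3,0} = 1
G(13) = mex{1,0,1,4,1} = 2
Pile A: G(13) = 2.
Pile B: G(10) = 2.
Combined Grundy value = 2 ⊕ 2 = 0.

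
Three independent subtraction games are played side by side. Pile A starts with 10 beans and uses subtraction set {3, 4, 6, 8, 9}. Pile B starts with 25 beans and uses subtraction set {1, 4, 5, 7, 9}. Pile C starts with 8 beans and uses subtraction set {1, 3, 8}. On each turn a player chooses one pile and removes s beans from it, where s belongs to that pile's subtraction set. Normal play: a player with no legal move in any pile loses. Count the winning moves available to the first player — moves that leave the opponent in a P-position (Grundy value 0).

Pile A, S = {3, 4, 6, 8, 9}:
G(0) = 0
G(1) = mex{} = 0
G(2) = mex{} = 0
G(3) = mex{0} = 1
G(4) = mex{0,0} = 1
G(5) = mex{0,0} = 1
G(6) = mex{1,0,0} = 2
G(7) = mex{1,1,0} = 2
G(8) = mex{1,1,0,0} = 2
G(9) = mex{2,1,1,0,0} = 3
G(10) = mex{2,2,1,0,0} = 3
G_A(10) = 3.
Pile B, S = {1, 4, 5, 7, 9}:
G(0) = 0
G(1) = mex{0} = 1
G(2) = mex{1} = 0
G(3) = mex{0} = 1
G(4) = mex{1,0} = 2
G(5) = mex{2,1,0} = 3
G(6) = mex{3,0,1} = 2
G(7) = mex{2,1,0,0} = 3
G(8) = mex{3,2,1,1} = 0
G(9) = mex{0,3,2,0,0} = 1
G(10) = mex{1,2,3,1,1} = 0
G(11) = mex{0,3,2,2,0} = 1
G(12) = mex{1,0,3,3,1} = 2
G(13) = mex{2,1,0,2,2} = 3
G(14) = mex{3,0,1,3,3} = 2
G(15) = mex{2,1,0,0,2} = 3
G(16) = mex{3,2,1,1,3} = 0
G(17) = mex{0,3,2,0,0} = 1
G(18) = mex{1,2,3,1,1} = 0
G(19) = mex{0,3,2,2,0} = 1
G(20) = mex{1,0,3,3,1} = 2
G(21) = mex{2,1,0,2,2} = 3
G(22) = mex{3,0,1,3,3} = 2
G(23) = mex{2,1,0,0,2} = 3
G(24) = mex{3,2,1,1,3} = 0
G(25) = mex{0,3,2,0,0} = 1
G_B(25) = 1.
Pile C, S = {1, 3, 8}:
G(0) = 0
G(1) = mex{0} = 1
G(2) = mex{1} = 0
G(3) = mex{0,0} = 1
G(4) = mex{1,1} = 0
G(5) = mex{0,0} = 1
G(6) = mex{1,1} = 0
G(7) = mex{0,0} = 1
G(8) = mex{1,1,0} = 2
G_C(8) = 2.
Combined Grundy value = 3 ⊕ 1 ⊕ 2 = 0.
A winning move leaves total XOR = 0, i.e. changes one component's Grundy value g to g ⊕ X where X is the current total.
Pile A: target g' = 3⊕0 = 3, but every legal move changes the Grundy value (mex property), so 0 moves.
Pile B: target g' = 1⊕0 = 1, but every legal move changes the Grundy value (mex property), so 0 moves.
Pile C: target g' = 2⊕0 = 2, but every legal move changes the Grundy value (mex property), so 0 moves.

0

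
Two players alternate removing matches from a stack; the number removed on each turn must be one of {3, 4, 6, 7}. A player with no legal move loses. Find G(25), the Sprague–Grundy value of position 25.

G(0) = 0
G(1) = mex{} = 0
G(2) = mex{} = 0
G(3) = mex{0} = 1
G(4) = mex{0,0} = 1
G(5) = mex{0,0} = 1
G(6) = mex{1,0,0} = 2
G(7) = mex{1,1,0,0} = 2
G(8) = mex{1,1,0,0} = 2
G(9) = mex{2,1,1,0} = 3
G(10) = mex{2,2,1,1} = 0
G(11) = mex{2,2,1,1} = 0
G(12) = mex{3,2,2,1} = 0
G(13) = mex{0,3,2,2} = 1
G(14) = mex{0,0,2,2} = 1
G(15) = mex{0,0,3,2} = 1
G(16) = mex{1,0,0,3} = 2
G(17) = mex{1,1,0,0} = 2
G(18) = mex{1,1,0,0} = 2
G(19) = mex{2,1,1,0} = 3
G(20) = mex{2,2,1,1} = 0
G(21) = mex{2,2,1,1} = 0
G(22) = mex{3,2,2,1} = 0
G(23) = mex{0,3,2,2} = 1
G(24) = mex{0,0,2,2} = 1
G(25) = mex{0,0,3,2} = 1

1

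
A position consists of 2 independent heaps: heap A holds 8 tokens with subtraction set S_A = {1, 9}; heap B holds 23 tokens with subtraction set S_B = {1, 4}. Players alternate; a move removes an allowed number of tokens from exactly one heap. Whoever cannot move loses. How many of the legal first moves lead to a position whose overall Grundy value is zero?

2

Heap A, S = {1, 9}:
G(0) = 0
G(1) = mex{0} = 1
G(2) = mex{1} = 0
G(3) = mex{0} = 1
G(4) = mex{1} = 0
G(5) = mex{0} = 1
G(6) = mex{1} = 0
G(7) = mex{0} = 1
G(8) = mex{1} = 0
G_A(8) = 0.
Heap B, S = {1, 4}:
G(0) = 0
G(1) = mex{0} = 1
G(2) = mex{1} = 0
G(3) = mex{0} = 1
G(4) = mex{1,0} = 2
G(5) = mex{2,1} = 0
G(6) = mex{0,0} = 1
G(7) = mex{1,1} = 0
G(8) = mex{0,2} = 1
G(9) = mex{1,0} = 2
G(10) = mex{2,1} = 0
G(11) = mex{0,0} = 1
G(12) = mex{1,1} = 0
G(13) = mex{0,2} = 1
G(14) = mex{1,0} = 2
G(15) = mex{2,1} = 0
G(16) = mex{0,0} = 1
G(17) = mex{1,1} = 0
G(18) = mex{0,2} = 1
G(19) = mex{1,0} = 2
G(20) = mex{2,1} = 0
G(21) = mex{0,0} = 1
G(22) = mex{1,1} = 0
G(23) = mex{0,2} = 1
G_B(23) = 1.
Combined Grundy value = 0 ⊕ 1 = 1.
A winning move leaves total XOR = 0, i.e. changes one component's Grundy value g to g ⊕ X where X is the current total.
Heap A: need g' = 0⊕1 = 1. Options: 8−1→G=1. Hits: 1.
Heap B: need g' = 1⊕1 = 0. Options: 23−1→G=0, 23−4→G=2. Hits: 1.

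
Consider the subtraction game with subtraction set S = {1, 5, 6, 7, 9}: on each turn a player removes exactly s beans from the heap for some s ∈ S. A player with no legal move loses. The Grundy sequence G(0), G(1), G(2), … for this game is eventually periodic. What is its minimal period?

n :  0  1  2  3  4  5  6  7  8  9 10 11 12 13 14 15 16 17 18 19 20 21 22 23 24 25
G :  0  1  0  1  0  1  2  3  2  3  2  3  0  1  0  1  0  1  2  3  2  3  2  3  0  1
G(n+12) = G(n) holds for n = 0,…,8 (a full window of length max(S) = 9), so the sequence is purely periodic with period 12.

12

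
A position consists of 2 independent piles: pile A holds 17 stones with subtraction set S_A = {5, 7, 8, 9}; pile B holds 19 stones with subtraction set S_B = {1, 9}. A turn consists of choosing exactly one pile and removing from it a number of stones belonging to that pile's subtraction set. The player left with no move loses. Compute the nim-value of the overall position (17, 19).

1

Pile A, S = {5, 7, 8, 9}:
n :  0  1  2  3  4  5  6  7  8  9 10 11 12 13 14 15 16 17
G :  0  0  0  0  0  1  1  1  1  1  2  2  2  2  0  0  0  0
G_A(17) = 0.
Pile B, S = {1, 9}:
G(0) = 0
G(1) = mex{0} = 1
G(2) = mex{1} = 0
G(3) = mex{0} = 1
G(4) = mex{1} = 0
G(5) = mex{0} = 1
G(6) = mex{1} = 0
G(7) = mex{0} = 1
G(8) = mex{1} = 0
G(9) = mex{0,0} = 1
G(10) = mex{1,1} = 0
G(11) = mex{0,0} = 1
G(12) = mex{1,1} = 0
G(13) = mex{0,0} = 1
G(14) = mex{1,1} = 0
G(15) = mex{0,0} = 1
G(16) = mex{1,1} = 0
G(17) = mex{0,0} = 1
G(18) = mex{1,1} = 0
G(19) = mex{0,0} = 1
G_B(19) = 1.
Combined Grundy value = 0 ⊕ 1 = 1.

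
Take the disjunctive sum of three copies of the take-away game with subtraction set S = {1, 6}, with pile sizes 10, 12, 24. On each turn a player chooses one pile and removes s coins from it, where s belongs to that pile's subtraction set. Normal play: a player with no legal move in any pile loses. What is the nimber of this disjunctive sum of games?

All piles use S = {1, 6}:
n :  0  1  2  3  4  5  6  7  8  9 10 11 12 13 14 15 16 17 18 19 20 21 22 23 24
G :  0  1  0  1  0  1  2  0  1  0  1  0  1  2  0  1  0  1  0  1  2  0  1  0  1
Pile A: G(10) = 1.
Pile B: G(12) = 1.
Pile C: G(24) = 1.
Combined Grundy value = 1 ⊕ 1 ⊕ 1 = 1.

1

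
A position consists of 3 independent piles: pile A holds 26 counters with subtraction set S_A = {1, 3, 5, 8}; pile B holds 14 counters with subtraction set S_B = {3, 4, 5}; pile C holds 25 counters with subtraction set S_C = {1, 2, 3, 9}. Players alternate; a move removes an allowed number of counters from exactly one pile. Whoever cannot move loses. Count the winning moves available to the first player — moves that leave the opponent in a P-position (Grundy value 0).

2

Pile A, S = {1, 3, 5, 8}:
n :  0  1  2  3  4  5  6  7  8  9 10 11 12 13 14 15 16 17 18 19 20 21 22 23 24 25 26
G :  0  1  0  1  0  1  0  1  2  3  2  3  2  0  1  0  1  0  1  0  1  2  3  2  3  2  0
G_A(26) = 0.
Pile B, S = {3, 4, 5}:
G(0) = 0
G(1) = mex{} = 0
G(2) = mex{} = 0
G(3) = mex{0} = 1
G(4) = mex{0,0} = 1
G(5) = mex{0,0,0} = 1
G(6) = mex{1,0,0} = 2
G(7) = mex{1,1,0} = 2
G(8) = mex{1,1,1} = 0
G(9) = mex{2,1,1} = 0
G(10) = mex{2,2,1} = 0
G(11) = mex{0,2,2} = 1
G(12) = mex{0,0,2} = 1
G(13) = mex{0,0,0} = 1
G(14) = mex{1,0,0} = 2
G_B(14) = 2.
Pile C, S = {1, 2, 3, 9}:
n :  0  1  2  3  4  5  6  7  8  9 10 11 12 13 14 15 16 17 18 19 20 21 22 23 24 25
G :  0  1  2  3  0  1  2  3  0  1  2  3  0  1  2  3  0  1  2  3  0  1  2  3  0  1
G_C(25) = 1.
Combined Grundy value = 0 ⊕ 2 ⊕ 1 = 3.
A winning move leaves total XOR = 0, i.e. changes one component's Grundy value g to g ⊕ X where X is the current total.
Pile A: need g' = 0⊕3 = 3. Options: 26−1→G=2, 26−3→G=2, 26−5→G=2, 26−8→G=1. Hits: 0.
Pile B: need g' = 2⊕3 = 1. Options: 14−3→G=1, 14−4→G=0, 14−5→G=0. Hits: 1.
Pile C: need g' = 1⊕3 = 2. Options: 25−1→G=0, 25−2→G=3, 25−3→G=2, 25−9→G=0. Hits: 1.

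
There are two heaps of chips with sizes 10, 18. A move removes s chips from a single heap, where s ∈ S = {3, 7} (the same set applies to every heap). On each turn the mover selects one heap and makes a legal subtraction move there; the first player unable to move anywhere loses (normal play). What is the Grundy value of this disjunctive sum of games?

All heaps use S = {3, 7}:
n :  0  1  2  3  4  5  6  7  8  9 10 11 12 13 14 15 16 17 18
G :  0  0  0  1  1  1  0  2  2  1  0  0  0  1  1  1  0  2  2
Heap A: G(10) = 0.
Heap B: G(18) = 2.
Combined Grundy value = 0 ⊕ 2 = 2.

2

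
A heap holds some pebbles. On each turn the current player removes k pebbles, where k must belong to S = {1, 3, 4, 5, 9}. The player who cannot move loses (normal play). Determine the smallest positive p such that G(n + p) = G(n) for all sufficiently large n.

n :  0  1  2  3  4  5  6  7  8  9 10 11 12 13 14 15 16 17 18
G :  0  1  0  1  2  3  2  3  0  1  0  1  2  3  2  3  0  1  0
G(n+8) = G(n) holds for n = 0,…,8 (a full window of length max(S) = 9), so the sequence is purely periodic with period 8.

8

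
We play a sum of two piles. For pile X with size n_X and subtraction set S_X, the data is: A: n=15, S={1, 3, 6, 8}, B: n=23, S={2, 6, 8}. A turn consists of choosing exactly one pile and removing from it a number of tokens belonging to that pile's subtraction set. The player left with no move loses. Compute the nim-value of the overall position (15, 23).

Pile A, S = {1, 3, 6, 8}:
n :  0  1  2  3  4  5  6  7  8  9 10 11 12 13 14 15
G :  0  1  0  1  0  1  2  3  2  0  1  0  1  0  1  2
G_A(15) = 2.
Pile B, S = {2, 6, 8}:
n :  0  1  2  3  4  5  6  7  8  9 10 11 12 13 14 15 16 17 18 19 20 21 22 23
G :  0  0  1  1  0  0  1  1  2  2  3  3  2  2  0  0  1  1  0  0  1  1  2  2
G_B(23) = 2.
Combined Grundy value = 2 ⊕ 2 = 0.

0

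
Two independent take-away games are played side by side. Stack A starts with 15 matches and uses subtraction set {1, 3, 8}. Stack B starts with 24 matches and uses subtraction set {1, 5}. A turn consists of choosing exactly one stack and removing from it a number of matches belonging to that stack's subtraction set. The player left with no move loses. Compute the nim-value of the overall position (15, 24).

Stack A, S = {1, 3, 8}:
n :  0  1  2  3  4  5  6  7  8  9 10 11 12 13 14 15
G :  0  1  0  1  0  1  0  1  2  3  2  0  1  0  1  0
G_A(15) = 0.
Stack B, S = {1, 5}:
G(0) = 0
G(1) = mex{0} = 1
G(2) = mex{1} = 0
G(3) = mex{0} = 1
G(4) = mex{1} = 0
G(5) = mex{0,0} = 1
G(6) = mex{1,1} = 0
G(7) = mex{0,0} = 1
G(8) = mex{1,1} = 0
G(9) = mex{0,0} = 1
G(10) = mex{1,1} = 0
G(11) = mex{0,0} = 1
G(12) = mex{1,1} = 0
G(13) = mex{0,0} = 1
G(14) = mex{1,1} = 0
G(15) = mex{0,0} = 1
G(16) = mex{1,1} = 0
G(17) = mex{0,0} = 1
G(18) = mex{1,1} = 0
G(19) = mex{0,0} = 1
G(20) = mex{1,1} = 0
G(21) = mex{0,0} = 1
G(22) = mex{1,1} = 0
G(23) = mex{0,0} = 1
G(24) = mex{1,1} = 0
G_B(24) = 0.
Combined Grundy value = 0 ⊕ 0 = 0.

0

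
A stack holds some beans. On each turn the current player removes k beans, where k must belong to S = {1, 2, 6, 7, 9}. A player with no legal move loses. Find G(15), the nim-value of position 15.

n :  0  1  2  3  4  5  6  7  8  9 10 11 12 13 14 15
G :  0  1  2  0  1  2  3  4  0  1  2  0  1  2  3  4

4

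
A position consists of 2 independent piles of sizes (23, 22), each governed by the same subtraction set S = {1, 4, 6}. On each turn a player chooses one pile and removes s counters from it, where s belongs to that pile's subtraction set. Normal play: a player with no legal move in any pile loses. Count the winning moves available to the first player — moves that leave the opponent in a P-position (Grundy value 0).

5

All piles use S = {1, 4, 6}:
G(0) = 0
G(1) = mex{0} = 1
G(2) = mex{1} = 0
G(3) = mex{0} = 1
G(4) = mex{1,0} = 2
G(5) = mex{2,1} = 0
G(6) = mex{0,0,0} = 1
G(7) = mex{1,1,1} = 0
G(8) = mex{0,2,0} = 1
G(9) = mex{1,0,1} = 2
G(10) = mex{2,1,2} = 0
G(11) = mex{0,0,0} = 1
G(12) = mex{1,1,1} = 0
G(13) = mex{0,2,0} = 1
G(14) = mex{1,0,1} = 2
G(15) = mex{2,1,2} = 0
G(16) = mex{0,0,0} = 1
G(17) = mex{1,1,1} = 0
G(18) = mex{0,2,0} = 1
G(19) = mex{1,0,1} = 2
G(20) = mex{2,1,2} = 0
G(21) = mex{0,0,0} = 1
G(22) = mex{1,1,1} = 0
G(23) = mex{0,2,0} = 1
Pile A: G(23) = 1.
Pile B: G(22) = 0.
Combined Grundy value = 1 ⊕ 0 = 1.
A winning move leaves total XOR = 0, i.e. changes one component's Grundy value g to g ⊕ X where X is the current total.
Pile A: need g' = 1⊕1 = 0. Options: 23−1→G=0, 23−4→G=2, 23−6→G=0. Hits: 2.
Pile B: need g' = 0⊕1 = 1. Options: 22−1→G=1, 22−4→G=1, 22−6→G=1. Hits: 3.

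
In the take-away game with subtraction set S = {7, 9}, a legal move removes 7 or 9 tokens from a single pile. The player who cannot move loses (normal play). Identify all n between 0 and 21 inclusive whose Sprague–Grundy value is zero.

0, 1, 2, 3, 4, 5, 6, 16, 17, 18, 19, 20, 21

G(0) = 0
G(1) = mex{} = 0
G(2) = mex{} = 0
G(3) = mex{} = 0
G(4) = mex{} = 0
G(5) = mex{} = 0
G(6) = mex{} = 0
G(7) = mex{0} = 1
G(8) = mex{0} = 1
G(9) = mex{0,0} = 1
G(10) = mex{0,0} = 1
G(11) = mex{0,0} = 1
G(12) = mex{0,0} = 1
G(13) = mex{0,0} = 1
G(14) = mex{1,0} = 2
G(15) = mex{1,0} = 2
G(16) = mex{1,1} = 0
G(17) = mex{1,1} = 0
G(18) = mex{1,1} = 0
G(19) = mex{1,1} = 0
G(20) = mex{1,1} = 0
G(21) = mex{2,1} = 0
P-positions are exactly the n with G(n) = 0.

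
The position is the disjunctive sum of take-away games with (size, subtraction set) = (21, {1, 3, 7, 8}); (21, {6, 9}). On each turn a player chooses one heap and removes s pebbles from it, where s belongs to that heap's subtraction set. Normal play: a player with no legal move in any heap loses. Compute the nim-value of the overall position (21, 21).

1

Heap A, S = {1, 3, 7, 8}:
n :  0  1  2  3  4  5  6  7  8  9 10 11 12 13 14 15 16 17 18 19 20 21
G :  0  1  0  1  0  1  0  1  2  3  2  3  2  3  2  0  1  0  1  0  1  0
G_A(21) = 0.
Heap B, S = {6, 9}:
n :  0  1  2  3  4  5  6  7  8  9 10 11 12 13 14 15 16 17 18 19 20 21
G :  0  0  0  0  0  0  1  1  1  1  1  1  2  2  2  0  0  0  0  0  0  1
G_B(21) = 1.
Combined Grundy value = 0 ⊕ 1 = 1.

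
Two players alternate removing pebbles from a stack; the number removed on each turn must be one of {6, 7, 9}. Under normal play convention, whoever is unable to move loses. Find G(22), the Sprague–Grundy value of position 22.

G(0) = 0
G(1) = mex{} = 0
G(2) = mex{} = 0
G(3) = mex{} = 0
G(4) = mex{} = 0
G(5) = mex{} = 0
G(6) = mex{0} = 1
G(7) = mex{0,0} = 1
G(8) = mex{0,0} = 1
G(9) = mex{0,0,0} = 1
G(10) = mex{0,0,0} = 1
G(11) = mex{0,0,0} = 1
G(12) = mex{1,0,0} = 2
G(13) = mex{1,1,0} = 2
G(14) = mex{1,1,0} = 2
G(15) = mex{1,1,1} = 0
G(16) = mex{1,1,1} = 0
G(17) = mex{1,1,1} = 0
G(18) = mex{2,1,1} = 0
G(19) = mex{2,2,1} = 0
G(20) = mex{2,2,1} = 0
G(21) = mex{0,2,2} = 1
G(22) = mex{0,0,2} = 1

1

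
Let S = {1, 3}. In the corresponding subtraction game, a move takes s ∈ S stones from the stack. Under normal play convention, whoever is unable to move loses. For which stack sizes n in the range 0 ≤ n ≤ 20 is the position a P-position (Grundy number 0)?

0, 2, 4, 6, 8, 10, 12, 14, 16, 18, 20

n :  0  1  2  3  4  5  6  7  8  9 10 11 12 13 14 15 16 17 18 19 20
G :  0  1  0  1  0  1  0  1  0  1  0  1  0  1  0  1  0  1  0  1  0
P-positions are exactly the n with G(n) = 0.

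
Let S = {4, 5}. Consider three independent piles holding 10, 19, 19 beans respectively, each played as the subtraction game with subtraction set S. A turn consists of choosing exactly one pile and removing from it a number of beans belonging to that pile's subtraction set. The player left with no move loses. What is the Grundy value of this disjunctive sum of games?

0

All piles use S = {4, 5}:
G(0) = 0
G(1) = mex{} = 0
G(2) = mex{} = 0
G(3) = mex{} = 0
G(4) = mex{0} = 1
G(5) = mex{0,0} = 1
G(6) = mex{0,0} = 1
G(7) = mex{0,0} = 1
G(8) = mex{1,0} = 2
G(9) = mex{1,1} = 0
G(10) = mex{1,1} = 0
G(11) = mex{1,1} = 0
G(12) = mex{2,1} = 0
G(13) = mex{0,2} = 1
G(14) = mex{0,0} = 1
G(15) = mex{0,0} = 1
G(16) = mex{0,0} = 1
G(17) = mex{1,0} = 2
G(18) = mex{1,1} = 0
G(19) = mex{1,1} = 0
Pile A: G(10) = 0.
Pile B: G(19) = 0.
Pile C: G(19) = 0.
Combined Grundy value = 0 ⊕ 0 ⊕ 0 = 0.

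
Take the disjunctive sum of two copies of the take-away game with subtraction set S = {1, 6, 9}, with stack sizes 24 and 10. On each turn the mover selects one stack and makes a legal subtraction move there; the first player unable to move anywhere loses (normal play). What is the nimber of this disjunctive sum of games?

All stacks use S = {1, 6, 9}:
G(0) = 0
G(1) = mex{0} = 1
G(2) = mex{1} = 0
G(3) = mex{0} = 1
G(4) = mex{1} = 0
G(5) = mex{0} = 1
G(6) = mex{1,0} = 2
G(7) = mex{2,1} = 0
G(8) = mex{0,0} = 1
G(9) = mex{1,1,0} = 2
G(10) = mex{2,0,1} = 3
G(11) = mex{3,1,0} = 2
G(12) = mex{2,2,1} = 0
G(13) = mex{0,0,0} = 1
G(14) = mex{1,1,1} = 0
G(15) = mex{0,2,2} = 1
G(16) = mex{1,3,0} = 2
G(17) = mex{2,2,1} = 0
G(18) = mex{0,0,2} = 1
G(19) = mex{1,1,3} = 0
G(20) = mex{0,0,2} = 1
G(21) = mex{1,1,0} = 2
G(22) = mex{2,2,1} = 0
G(23) = mex{0,0,0} = 1
G(24) = mex{1,1,1} = 0
Stack A: G(24) = 0.
Stack B: G(10) = 3.
Combined Grundy value = 0 ⊕ 3 = 3.

3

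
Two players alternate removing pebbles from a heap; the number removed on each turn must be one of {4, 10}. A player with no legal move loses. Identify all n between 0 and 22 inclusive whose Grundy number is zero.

0, 1, 2, 3, 8, 9, 14, 15, 16, 17, 22

n :  0  1  2  3  4  5  6  7  8  9 10 11 12 13 14 15 16 17 18 19 20 21 22
G :  0  0  0  0  1  1  1  1  0  0  2  2  1  1  0  0  0  0  1  1  1  1  0
P-positions are exactly the n with G(n) = 0.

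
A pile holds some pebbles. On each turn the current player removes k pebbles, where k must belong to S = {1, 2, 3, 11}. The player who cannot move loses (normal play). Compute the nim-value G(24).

0

n :  0  1  2  3  4  5  6  7  8  9 10 11 12 13 14 15 16 17 18 19 20 21 22 23 24
G :  0  1  2  3  0  1  2  3  0  1  2  3  0  1  2  3  0  1  2  3  0  1  2  3  0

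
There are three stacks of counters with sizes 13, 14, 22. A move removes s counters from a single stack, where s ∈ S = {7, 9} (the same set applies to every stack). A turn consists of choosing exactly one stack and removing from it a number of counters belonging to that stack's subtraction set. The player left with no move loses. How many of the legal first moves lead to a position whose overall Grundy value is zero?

1

All stacks use S = {7, 9}:
G(0) = 0
G(1) = mex{} = 0
G(2) = mex{} = 0
G(3) = mex{} = 0
G(4) = mex{} = 0
G(5) = mex{} = 0
G(6) = mex{} = 0
G(7) = mex{0} = 1
G(8) = mex{0} = 1
G(9) = mex{0,0} = 1
G(10) = mex{0,0} = 1
G(11) = mex{0,0} = 1
G(12) = mex{0,0} = 1
G(13) = mex{0,0} = 1
G(14) = mex{1,0} = 2
G(15) = mex{1,0} = 2
G(16) = mex{1,1} = 0
G(17) = mex{1,1} = 0
G(18) = mex{1,1} = 0
G(19) = mex{1,1} = 0
G(20) = mex{1,1} = 0
G(21) = mex{2,1} = 0
G(22) = mex{2,1} = 0
Stack A: G(13) = 1.
Stack B: G(14) = 2.
Stack C: G(22) = 0.
Combined Grundy value = 1 ⊕ 2 ⊕ 0 = 3.
A winning move leaves total XOR = 0, i.e. changes one component's Grundy value g to g ⊕ X where X is the current total.
Stack A: need g' = 1⊕3 = 2. Options: 13−7→G=0, 13−9→G=0. Hits: 0.
Stack B: need g' = 2⊕3 = 1. Options: 14−7→G=1, 14−9→G=0. Hits: 1.
Stack C: need g' = 0⊕3 = 3. Options: 22−7→G=2, 22−9→G=1. Hits: 0.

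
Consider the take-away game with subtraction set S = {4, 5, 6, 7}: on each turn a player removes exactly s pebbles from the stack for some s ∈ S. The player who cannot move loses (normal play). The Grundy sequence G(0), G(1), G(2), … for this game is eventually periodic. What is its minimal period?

G(0) = 0
G(1) = mex{} = 0
G(2) = mex{} = 0
G(3) = mex{} = 0
G(4) = mex{0} = 1
G(5) = mex{0,0} = 1
G(6) = mex{0,0,0} = 1
G(7) = mex{0,0,0,0} = 1
G(8) = mex{1,0,0,0} = 2
G(9) = mex{1,1,0,0} = 2
G(10) = mex{1,1,1,0} = 2
G(11) = mex{1,1,1,1} = 0
G(12) = mex{2,1,1,1} = 0
G(13) = mex{2,2,1,1} = 0
G(14) = mex{2,2,2,1} = 0
G(15) = mex{0,2,2,2} = 1
G(16) = mex{0,0,2,2} = 1
G(17) = mex{0,0,0,2} = 1
G(18) = mex{0,0,0,0} = 1
G(19) = mex{1,0,0,0} = 2
G(20) = mex{1,1,0,0} = 2
G(21) = mex{1,1,1,0} = 2
G(22) = mex{1,1,1,1} = 0
G(23) = mex{2,1,1,1} = 0
G(n+11) = G(n) holds for n = 0,…,6 (a full window of length max(S) = 7), so the sequence is purely periodic with period 11.

11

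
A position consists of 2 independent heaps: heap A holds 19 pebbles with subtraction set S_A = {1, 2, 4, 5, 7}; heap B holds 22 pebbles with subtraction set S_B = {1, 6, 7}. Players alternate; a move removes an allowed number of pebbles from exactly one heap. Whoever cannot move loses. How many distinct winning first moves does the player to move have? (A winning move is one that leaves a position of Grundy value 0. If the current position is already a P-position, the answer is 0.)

3

Heap A, S = {1, 2, 4, 5, 7}:
G(0) = 0
G(1) = mex{0} = 1
G(2) = mex{1,0} = 2
G(3) = mex{2,1} = 0
G(4) = mex{0,2,0} = 1
G(5) = mex{1,0,1,0} = 2
G(6) = mex{2,1,2,1} = 0
G(7) = mex{0,2,0,2,0} = 1
G(8) = mex{1,0,1,0,1} = 2
G(9) = mex{2,1,2,1,2} = 0
G(10) = mex{0,2,0,2,0} = 1
G(11) = mex{1,0,1,0,1} = 2
G(12) = mex{2,1,2,1,2} = 0
G(13) = mex{0,2,0,2,0} = 1
G(14) = mex{1,0,1,0,1} = 2
G(15) = mex{2,1,2,1,2} = 0
G(16) = mex{0,2,0,2,0} = 1
G(17) = mex{1,0,1,0,1} = 2
G(18) = mex{2,1,2,1,2} = 0
G(19) = mex{0,2,0,2,0} = 1
G_A(19) = 1.
Heap B, S = {1, 6, 7}:
G(0) = 0
G(1) = mex{0} = 1
G(2) = mex{1} = 0
G(3) = mex{0} = 1
G(4) = mex{1} = 0
G(5) = mex{0} = 1
G(6) = mex{1,0} = 2
G(7) = mex{2,1,0} = 3
G(8) = mex{3,0,1} = 2
G(9) = mex{2,1,0} = 3
G(10) = mex{3,0,1} = 2
G(11) = mex{2,1,0} = 3
G(12) = mex{3,2,1} = 0
G(13) = mex{0,3,2} = 1
G(14) = mex{1,2,3} = 0
G(15) = mex{0,3,2} = 1
G(16) = mex{1,2,3} = 0
G(17) = mex{0,3,2} = 1
G(18) = mex{1,0,3} = 2
G(19) = mex{2,1,0} = 3
G(20) = mex{3,0,1} = 2
G(21) = mex{2,1,0} = 3
G(22) = mex{3,0,1} = 2
G_B(22) = 2.
Combined Grundy value = 1 ⊕ 2 = 3.
A winning move leaves total XOR = 0, i.e. changes one component's Grundy value g to g ⊕ X where X is the current total.
Heap A: need g' = 1⊕3 = 2. Options: 19−1→G=0, 19−2→G=2, 19−4→G=0, 19−5→G=2, 19−7→G=0. Hits: 2.
Heap B: need g' = 2⊕3 = 1. Options: 22−1→G=3, 22−6→G=0, 22−7→G=1. Hits: 1.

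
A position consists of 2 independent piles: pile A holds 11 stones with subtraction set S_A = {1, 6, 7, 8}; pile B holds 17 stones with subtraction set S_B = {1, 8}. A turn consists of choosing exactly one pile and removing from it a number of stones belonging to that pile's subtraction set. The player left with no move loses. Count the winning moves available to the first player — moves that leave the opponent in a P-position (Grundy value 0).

Pile A, S = {1, 6, 7, 8}:
n :  0  1  2  3  4  5  6  7  8  9 10 11
G :  0  1  0  1  0  1  2  3  2  3  2  3
G_A(11) = 3.
Pile B, S = {1, 8}:
G(0) = 0
G(1) = mex{0} = 1
G(2) = mex{1} = 0
G(3) = mex{0} = 1
G(4) = mex{1} = 0
G(5) = mex{0} = 1
G(6) = mex{1} = 0
G(7) = mex{0} = 1
G(8) = mex{1,0} = 2
G(9) = mex{2,1} = 0
G(10) = mex{0,0} = 1
G(11) = mex{1,1} = 0
G(12) = mex{0,0} = 1
G(13) = mex{1,1} = 0
G(14) = mex{0,0} = 1
G(15) = mex{1,1} = 0
G(16) = mex{0,2} = 1
G(17) = mex{1,0} = 2
G_B(17) = 2.
Combined Grundy value = 3 ⊕ 2 = 1.
A winning move leaves total XOR = 0, i.e. changes one component's Grundy value g to g ⊕ X where X is the current total.
Pile A: need g' = 3⊕1 = 2. Options: 11−1→G=2, 11−6→G=1, 11−7→G=0, 11−8→G=1. Hits: 1.
Pile B: need g' = 2⊕1 = 3. Options: 17−1→G=1, 17−8→G=0. Hits: 0.

1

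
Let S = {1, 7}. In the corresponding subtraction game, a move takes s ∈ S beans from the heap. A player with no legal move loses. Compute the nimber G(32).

0

n :  0  1  2  3  4  5  6  7  8  9 10 11 12 13 14 15 16 17 18 19 20 21 22 23 24 25 26 27 28 29 30 31 32
G :  0  1  0  1  0  1  0  1  0  1  0  1  0  1  0  1  0  1  0  1  0  1  0  1  0  1  0  1  0  1  0  1  0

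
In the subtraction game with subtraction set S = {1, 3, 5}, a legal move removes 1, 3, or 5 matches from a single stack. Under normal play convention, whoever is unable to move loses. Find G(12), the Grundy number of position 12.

G(0) = 0
G(1) = mex{0} = 1
G(2) = mex{1} = 0
G(3) = mex{0,0} = 1
G(4) = mex{1,1} = 0
G(5) = mex{0,0,0} = 1
G(6) = mex{1,1,1} = 0
G(7) = mex{0,0,0} = 1
G(8) = mex{1,1,1} = 0
G(9) = mex{0,0,0} = 1
G(10) = mex{1,1,1} = 0
G(11) = mex{0,0,0} = 1
G(12) = mex{1,1,1} = 0

0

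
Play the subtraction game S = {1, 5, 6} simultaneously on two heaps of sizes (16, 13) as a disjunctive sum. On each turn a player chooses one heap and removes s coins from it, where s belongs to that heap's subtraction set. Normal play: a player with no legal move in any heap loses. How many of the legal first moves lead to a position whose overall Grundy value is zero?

3

All heaps use S = {1, 5, 6}:
G(0) = 0
G(1) = mex{0} = 1
G(2) = mex{1} = 0
G(3) = mex{0} = 1
G(4) = mex{1} = 0
G(5) = mex{0,0} = 1
G(6) = mex{1,1,0} = 2
G(7) = mex{2,0,1} = 3
G(8) = mex{3,1,0} = 2
G(9) = mex{2,0,1} = 3
G(10) = mex{3,1,0} = 2
G(11) = mex{2,2,1} = 0
G(12) = mex{0,3,2} = 1
G(13) = mex{1,2,3} = 0
G(14) = mex{0,3,2} = 1
G(15) = mex{1,2,3} = 0
G(16) = mex{0,0,2} = 1
Heap A: G(16) = 1.
Heap B: G(13) = 0.
Combined Grundy value = 1 ⊕ 0 = 1.
A winning move leaves total XOR = 0, i.e. changes one component's Grundy value g to g ⊕ X where X is the current total.
Heap A: need g' = 1⊕1 = 0. Options: 16−1→G=0, 16−5→G=0, 16−6→G=2. Hits: 2.
Heap B: need g' = 0⊕1 = 1. Options: 13−1→G=1, 13−5→G=2, 13−6→G=3. Hits: 1.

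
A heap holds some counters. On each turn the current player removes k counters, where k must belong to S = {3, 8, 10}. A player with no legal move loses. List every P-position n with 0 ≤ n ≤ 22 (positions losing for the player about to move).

0, 1, 2, 6, 7, 13, 18, 19, 20

G(0) = 0
G(1) = mex{} = 0
G(2) = mex{} = 0
G(3) = mex{0} = 1
G(4) = mex{0} = 1
G(5) = mex{0} = 1
G(6) = mex{1} = 0
G(7) = mex{1} = 0
G(8) = mex{1,0} = 2
G(9) = mex{0,0} = 1
G(10) = mex{0,0,0} = 1
G(11) = mex{2,1,0} = 3
G(12) = mex{1,1,0} = 2
G(13) = mex{1,1,1} = 0
G(14) = mex{3,0,1} = 2
G(15) = mex{2,0,1} = 3
G(16) = mex{0,2,0} = 1
G(17) = mex{2,1,0} = 3
G(18) = mex{3,1,2} = 0
G(19) = mex{1,3,1} = 0
G(20) = mex{3,2,1} = 0
G(21) = mex{0,0,3} = 1
G(22) = mex{0,2,2} = 1
P-positions are exactly the n with G(n) = 0.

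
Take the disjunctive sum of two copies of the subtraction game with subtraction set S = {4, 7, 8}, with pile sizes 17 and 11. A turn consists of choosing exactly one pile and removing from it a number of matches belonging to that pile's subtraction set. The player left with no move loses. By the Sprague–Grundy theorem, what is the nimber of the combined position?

All piles use S = {4, 7, 8}:
G(0) = 0
G(1) = mex{} = 0
G(2) = mex{} = 0
G(3) = mex{} = 0
G(4) = mex{0} = 1
G(5) = mex{0} = 1
G(6) = mex{0} = 1
G(7) = mex{0,0} = 1
G(8) = mex{1,0,0} = 2
G(9) = mex{1,0,0} = 2
G(10) = mex{1,0,0} = 2
G(11) = mex{1,1,0} = 2
G(12) = mex{2,1,1} = 0
G(13) = mex{2,1,1} = 0
G(14) = mex{2,1,1} = 0
G(15) = mex{2,2,1} = 0
G(16) = mex{0,2,2} = 1
G(17) = mex{0,2,2} = 1
Pile A: G(17) = 1.
Pile B: G(11) = 2.
Combined Grundy value = 1 ⊕ 2 = 3.

3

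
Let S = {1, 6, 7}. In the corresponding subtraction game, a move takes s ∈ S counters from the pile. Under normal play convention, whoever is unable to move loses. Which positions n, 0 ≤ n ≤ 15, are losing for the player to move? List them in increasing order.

n :  0  1  2  3  4  5  6  7  8  9 10 11 12 13 14 15
G :  0  1  0  1  0  1  2  3  2  3  2  3  0  1  0  1
P-positions are exactly the n with G(n) = 0.

0, 2, 4, 12, 14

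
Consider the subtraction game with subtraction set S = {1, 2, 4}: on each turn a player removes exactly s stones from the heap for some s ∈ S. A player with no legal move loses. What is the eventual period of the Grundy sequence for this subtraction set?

G(0) = 0
G(1) = mex{0} = 1
G(2) = mex{1,0} = 2
G(3) = mex{2,1} = 0
G(4) = mex{0,2,0} = 1
G(5) = mex{1,0,1} = 2
G(6) = mex{2,1,2} = 0
G(7) = mex{0,2,0} = 1
G(8) = mex{1,0,1} = 2
G(9) = mex{2,1,2} = 0
G(10) = mex{0,2,0} = 1
G(11) = mex{1,0,1} = 2
G(12) = mex{2,1,2} = 0
G(13) = mex{0,2,0} = 1
G(14) = mex{1,0,1} = 2
G(n+3) = G(n) holds for n = 0,…,3 (a full window of length max(S) = 4), so the sequence is purely periodic with period 3.

3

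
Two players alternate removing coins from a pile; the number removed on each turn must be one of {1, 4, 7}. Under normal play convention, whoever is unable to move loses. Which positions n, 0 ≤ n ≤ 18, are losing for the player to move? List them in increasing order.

0, 2, 5, 8, 10, 13, 16, 18

G(0) = 0
G(1) = mex{0} = 1
G(2) = mex{1} = 0
G(3) = mex{0} = 1
G(4) = mex{1,0} = 2
G(5) = mex{2,1} = 0
G(6) = mex{0,0} = 1
G(7) = mex{1,1,0} = 2
G(8) = mex{2,2,1} = 0
G(9) = mex{0,0,0} = 1
G(10) = mex{1,1,1} = 0
G(11) = mex{0,2,2} = 1
G(12) = mex{1,0,0} = 2
G(13) = mex{2,1,1} = 0
G(14) = mex{0,0,2} = 1
G(15) = mex{1,1,0} = 2
G(16) = mex{2,2,1} = 0
G(17) = mex{0,0,0} = 1
G(18) = mex{1,1,1} = 0
P-positions are exactly the n with G(n) = 0.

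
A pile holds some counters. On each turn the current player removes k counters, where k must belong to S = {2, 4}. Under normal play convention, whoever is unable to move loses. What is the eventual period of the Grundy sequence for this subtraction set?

n :  0  1  2  3  4  5  6  7  8  9 10 11 12 13 14
G :  0  0  1  1  2  2  0  0  1  1  2  2  0  0  1
G(n+6) = G(n) holds for n = 0,…,3 (a full window of length max(S) = 4), so the sequence is purely periodic with period 6.

6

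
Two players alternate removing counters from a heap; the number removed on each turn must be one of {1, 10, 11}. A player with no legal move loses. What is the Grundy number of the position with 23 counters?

1

G(0) = 0
G(1) = mex{0} = 1
G(2) = mex{1} = 0
G(3) = mex{0} = 1
G(4) = mex{1} = 0
G(5) = mex{0} = 1
G(6) = mex{1} = 0
G(7) = mex{0} = 1
G(8) = mex{1} = 0
G(9) = mex{0} = 1
G(10) = mex{1,0} = 2
G(11) = mex{2,1,0} = 3
G(12) = mex{3,0,1} = 2
G(13) = mex{2,1,0} = 3
G(14) = mex{3,0,1} = 2
G(15) = mex{2,1,0} = 3
G(16) = mex{3,0,1} = 2
G(17) = mex{2,1,0} = 3
G(18) = mex{3,0,1} = 2
G(19) = mex{2,1,0} = 3
G(20) = mex{3,2,1} = 0
G(21) = mex{0,3,2} = 1
G(22) = mex{1,2,3} = 0
G(23) = mex{0,3,2} = 1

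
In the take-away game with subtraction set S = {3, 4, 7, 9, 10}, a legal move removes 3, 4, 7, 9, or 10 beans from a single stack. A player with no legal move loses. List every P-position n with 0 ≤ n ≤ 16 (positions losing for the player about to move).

0, 1, 2, 13, 14, 15

n :  0  1  2  3  4  5  6  7  8  9 10 11 12 13 14 15 16
G :  0  0  0  1  1  1  2  2  2  3  3  3  4  0  0  0  1
P-positions are exactly the n with G(n) = 0.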